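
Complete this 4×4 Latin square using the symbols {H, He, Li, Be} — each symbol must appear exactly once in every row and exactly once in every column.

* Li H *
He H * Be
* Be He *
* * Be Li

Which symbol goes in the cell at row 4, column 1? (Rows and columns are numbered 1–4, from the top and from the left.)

Cell (r1,c1): row 1 has {H,Li}; column 1 has {He} → Be.
Cell (r1,c4): row 1 has {H,Li,Be}; column 4 has {Li,Be} → He.
Cell (r2,c3): row 2 has {H,He,Be}; column 3 has {H,He,Be} → Li.
Cell (r3,c4): row 3 has {He,Be}; column 4 has {He,Li,Be} → H.
Cell (r4,c1): row 4 has {Li,Be}; column 1 has {He,Be} → H.

H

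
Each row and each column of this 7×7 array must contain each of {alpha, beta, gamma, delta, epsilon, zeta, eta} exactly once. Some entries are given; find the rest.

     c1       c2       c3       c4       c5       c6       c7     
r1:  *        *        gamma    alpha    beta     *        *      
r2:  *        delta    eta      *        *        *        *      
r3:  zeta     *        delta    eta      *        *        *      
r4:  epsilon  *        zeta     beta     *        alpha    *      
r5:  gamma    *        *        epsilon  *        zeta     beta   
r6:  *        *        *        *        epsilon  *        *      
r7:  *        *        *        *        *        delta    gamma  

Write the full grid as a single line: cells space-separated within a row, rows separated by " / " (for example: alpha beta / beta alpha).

delta epsilon gamma alpha beta eta zeta / beta delta eta gamma zeta epsilon alpha / zeta alpha delta eta gamma beta epsilon / epsilon gamma zeta beta eta alpha delta / gamma eta alpha epsilon delta zeta beta / alpha zeta beta delta epsilon gamma eta / eta beta epsilon zeta alpha delta gamma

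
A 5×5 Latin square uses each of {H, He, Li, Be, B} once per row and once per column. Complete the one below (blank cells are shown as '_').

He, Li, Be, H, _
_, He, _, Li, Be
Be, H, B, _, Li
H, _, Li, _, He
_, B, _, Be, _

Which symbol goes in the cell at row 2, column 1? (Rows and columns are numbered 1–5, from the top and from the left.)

(r1,c5) = B
(r2,c1) = B

B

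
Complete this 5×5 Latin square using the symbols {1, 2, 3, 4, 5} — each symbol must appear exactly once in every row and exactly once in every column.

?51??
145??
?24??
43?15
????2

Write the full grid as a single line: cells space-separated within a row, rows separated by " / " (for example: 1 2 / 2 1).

(r2,c5) = 3
(r3,c5) = 1
(r4,c3) = 2
(r5,c2) = 1
(r5,c3) = 3
(r1,c5) = 4
(r2,c4) = 2
(r5,c1) = 5
(r5,c4) = 4
(r1,c4) = 3
(r3,c1) = 3
(r3,c4) = 5
(r1,c1) = 2

2 5 1 3 4 / 1 4 5 2 3 / 3 2 4 5 1 / 4 3 2 1 5 / 5 1 3 4 2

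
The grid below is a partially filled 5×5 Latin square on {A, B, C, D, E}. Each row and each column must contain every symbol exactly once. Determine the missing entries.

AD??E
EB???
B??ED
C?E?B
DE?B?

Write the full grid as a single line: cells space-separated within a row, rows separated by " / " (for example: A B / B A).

(r1,c4) = C
(r4,c2) = A
(r4,c4) = D
(r1,c3) = B
(r2,c4) = A
(r2,c5) = C
(r3,c2) = C
(r3,c3) = A
(r5,c3) = C
(r5,c5) = A
(r2,c3) = D

A D B C E / E B D A C / B C A E D / C A E D B / D E C B A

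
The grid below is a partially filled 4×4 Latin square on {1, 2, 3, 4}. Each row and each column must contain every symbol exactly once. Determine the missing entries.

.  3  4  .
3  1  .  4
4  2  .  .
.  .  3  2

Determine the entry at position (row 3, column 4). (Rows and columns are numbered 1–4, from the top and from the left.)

3

(r1,c4) = 1
(r2,c3) = 2
(r3,c3) = 1
(r3,c4) = 3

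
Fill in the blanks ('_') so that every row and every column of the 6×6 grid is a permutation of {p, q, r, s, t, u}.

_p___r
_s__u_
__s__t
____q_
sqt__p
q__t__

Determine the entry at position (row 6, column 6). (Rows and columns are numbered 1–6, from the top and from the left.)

u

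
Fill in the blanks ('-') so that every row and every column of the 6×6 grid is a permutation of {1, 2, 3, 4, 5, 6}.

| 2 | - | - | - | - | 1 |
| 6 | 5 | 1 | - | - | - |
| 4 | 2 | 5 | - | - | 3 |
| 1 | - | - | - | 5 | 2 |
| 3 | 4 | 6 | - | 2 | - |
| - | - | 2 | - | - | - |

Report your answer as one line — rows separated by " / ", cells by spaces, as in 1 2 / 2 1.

(r2,c6): row 2 has {1,5,6}; column 6 has {1,2,3}, so it must be 4.
(r5,c6): row 5 has {2,3,4,6}; column 6 has {1,2,3,4}, so it must be 5.
(r6,c1): row 6 has {2}; column 1 has {1,2,3,4,6}, so it must be 5.
(r6,c6): row 6 has {2,5}; column 6 has {1,2,3,4,5}, so it must be 6.
(r2,c5): row 2 has {1,4,5,6}; column 5 has {2,5}, so it must be 3.
(r5,c4): row 5 has {2,3,4,5,6}; column 4 is empty so far, so it must be 1.
(r2,c4): row 2 has {1,3,4,5,6}; column 4 has {1}, so it must be 2.
(r3,c4): row 3 has {2,3,4,5}; column 4 has {1,2}, so it must be 6.
(r3,c5): row 3 has {2,3,4,5,6}; column 5 has {2,3,5}, so it must be 1.
(r6,c5): row 6 has {2,5,6}; column 5 has {1,2,3,5}, so it must be 4.
(r1,c5): row 1 has {1,2}; column 5 has {1,2,3,4,5}, so it must be 6.
(r6,c4): row 6 has {2,4,5,6}; column 4 has {1,2,6}, so it must be 3.
(r1,c2): row 1 has {1,2,6}; column 2 has {2,4,5}, so it must be 3.
(r1,c3): row 1 has {1,2,3,6}; column 3 has {1,2,5,6}, so it must be 4.
(r1,c4): row 1 has {1,2,3,4,6}; column 4 has {1,2,3,6}, so it must be 5.
(r4,c2): row 4 has {1,2,5}; column 2 has {2,3,4,5}, so it must be 6.
(r4,c3): row 4 has {1,2,5,6}; column 3 has {1,2,4,5,6}, so it must be 3.
(r4,c4): row 4 has {1,2,3,5,6}; column 4 has {1,2,3,5,6}, so it must be 4.
(r6,c2): row 6 has {2,3,4,5,6}; column 2 has {2,3,4,5,6}, so it must be 1.

2 3 4 5 6 1 / 6 5 1 2 3 4 / 4 2 5 6 1 3 / 1 6 3 4 5 2 / 3 4 6 1 2 5 / 5 1 2 3 4 6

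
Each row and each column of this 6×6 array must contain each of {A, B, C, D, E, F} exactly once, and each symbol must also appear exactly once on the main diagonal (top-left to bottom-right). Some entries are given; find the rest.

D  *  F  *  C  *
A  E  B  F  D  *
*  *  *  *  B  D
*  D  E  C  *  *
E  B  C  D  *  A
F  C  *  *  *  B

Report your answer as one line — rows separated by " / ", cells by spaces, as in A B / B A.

D A F B C E / A E B F D C / C F A E B D / B D E C A F / E B C D F A / F C D A E B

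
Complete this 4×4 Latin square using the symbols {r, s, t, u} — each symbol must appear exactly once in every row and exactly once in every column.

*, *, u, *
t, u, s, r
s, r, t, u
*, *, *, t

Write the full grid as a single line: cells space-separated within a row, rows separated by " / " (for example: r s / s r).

At row 1, column 1: row 1 has {u}; column 1 has {s,t}; that leaves r.
At row 1, column 4: row 1 has {r,u}; column 4 has {r,t,u}; that leaves s.
At row 4, column 1: row 4 has {t}; column 1 has {r,s,t}; that leaves u.
At row 4, column 2: row 4 has {t,u}; column 2 has {r,u}; that leaves s.
At row 4, column 3: row 4 has {s,t,u}; column 3 has {s,t,u}; that leaves r.
At row 1, column 2: row 1 has {r,s,u}; column 2 has {r,s,u}; that leaves t.

r t u s / t u s r / s r t u / u s r t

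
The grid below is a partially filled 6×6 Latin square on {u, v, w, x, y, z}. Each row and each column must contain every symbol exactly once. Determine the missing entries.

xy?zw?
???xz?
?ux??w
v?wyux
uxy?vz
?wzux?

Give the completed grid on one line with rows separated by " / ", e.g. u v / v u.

(r2,c2) = v
(r2,c3) = u
(r2,c6) = y
(r3,c4) = v
(r3,c5) = y
(r4,c2) = z
(r5,c4) = w
(r6,c1) = y
(r6,c6) = v
(r1,c3) = v
(r1,c6) = u
(r2,c1) = w
(r3,c1) = z

x y v z w u / w v u x z y / z u x v y w / v z w y u x / u x y w v z / y w z u x v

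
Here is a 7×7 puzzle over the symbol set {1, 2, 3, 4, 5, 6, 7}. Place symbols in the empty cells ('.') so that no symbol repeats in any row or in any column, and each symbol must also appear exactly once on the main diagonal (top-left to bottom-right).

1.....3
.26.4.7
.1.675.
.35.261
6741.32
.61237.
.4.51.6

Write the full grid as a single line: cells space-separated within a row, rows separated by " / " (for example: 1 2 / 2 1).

1 5 2 7 6 4 3 / 5 2 6 3 4 1 7 / 2 1 3 6 7 5 4 / 7 3 5 4 2 6 1 / 6 7 4 1 5 3 2 / 4 6 1 2 3 7 5 / 3 4 7 5 1 2 6

(r1,c2) = 5
(r1,c5) = 6
(r2,c4) = 3
(r2,c6) = 1
(r3,c3) = 3
(r3,c7) = 4
(r4,c4) = 4
(r5,c5) = 5
(r6,c7) = 5
(r7,c6) = 2
(r1,c4) = 7
(r1,c6) = 4
(r2,c1) = 5
(r3,c1) = 2
(r4,c1) = 7
(r6,c1) = 4
(r7,c1) = 3
(r7,c3) = 7
(r1,c3) = 2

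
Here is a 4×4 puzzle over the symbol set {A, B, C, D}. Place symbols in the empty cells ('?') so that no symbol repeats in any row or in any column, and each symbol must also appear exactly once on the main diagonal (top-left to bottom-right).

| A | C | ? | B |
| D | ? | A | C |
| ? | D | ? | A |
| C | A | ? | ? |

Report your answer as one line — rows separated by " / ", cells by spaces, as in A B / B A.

A C D B / D B A C / B D C A / C A B D

row 1 has {A,B,C}; column 3 has {A} — only D is left for (r1,c3).
row 2 has {A,C,D}; column 2 has {A,C,D}; the diagonal has {A} — only B is left for (r2,c2).
row 3 has {A,D}; column 1 has {A,C,D} — only B is left for (r3,c1).
row 3 has {A,B,D}; column 3 has {A,D}; the diagonal has {A,B} — only C is left for (r3,c3).
row 4 has {A,C}; column 3 has {A,C,D} — only B is left for (r4,c3).
row 4 has {A,B,C}; column 4 has {A,B,C}; the diagonal has {A,B,C} — only D is left for (r4,c4).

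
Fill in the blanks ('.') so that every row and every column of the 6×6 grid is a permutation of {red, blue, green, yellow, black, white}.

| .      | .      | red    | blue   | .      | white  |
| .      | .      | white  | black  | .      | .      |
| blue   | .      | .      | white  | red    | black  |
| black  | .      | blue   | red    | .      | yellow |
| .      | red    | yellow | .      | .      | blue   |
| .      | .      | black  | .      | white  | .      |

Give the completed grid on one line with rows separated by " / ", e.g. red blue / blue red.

At row 3, column 3: row 3 has {red,blue,black,white}; column 3 has {red,blue,yellow,black,white}; that leaves green.
At row 4, column 5: row 4 has {red,blue,yellow,black}; column 5 has {red,white}; that leaves green.
At row 5, column 4: row 5 has {red,blue,yellow}; column 4 has {red,blue,black,white}; that leaves green.
At row 5, column 5: row 5 has {red,blue,green,yellow}; column 5 has {red,green,white}; that leaves black.
At row 6, column 4: row 6 has {black,white}; column 4 has {red,blue,green,black,white}; that leaves yellow.
At row 1, column 5: row 1 has {red,blue,white}; column 5 has {red,green,black,white}; that leaves yellow.
At row 2, column 5: row 2 has {black,white}; column 5 has {red,green,yellow,black,white}; that leaves blue.
At row 3, column 2: row 3 has {red,blue,green,black,white}; column 2 has {red}; that leaves yellow.
At row 4, column 2: row 4 has {red,blue,green,yellow,black}; column 2 has {red,yellow}; that leaves white.
At row 5, column 1: row 5 has {red,blue,green,yellow,black}; column 1 has {blue,black}; that leaves white.
At row 1, column 1: row 1 has {red,blue,yellow,white}; column 1 has {blue,black,white}; that leaves green.
At row 1, column 2: row 1 has {red,blue,green,yellow,white}; column 2 has {red,yellow,white}; that leaves black.
At row 2, column 2: row 2 has {blue,black,white}; column 2 has {red,yellow,black,white}; that leaves green.
At row 2, column 6: row 2 has {blue,green,black,white}; column 6 has {blue,yellow,black,white}; that leaves red.
At row 6, column 1: row 6 has {yellow,black,white}; column 1 has {blue,green,black,white}; that leaves red.
At row 6, column 2: row 6 has {red,yellow,black,white}; column 2 has {red,green,yellow,black,white}; that leaves blue.
At row 6, column 6: row 6 has {red,blue,yellow,black,white}; column 6 has {red,blue,yellow,black,white}; that leaves green.
At row 2, column 1: row 2 has {red,blue,green,black,white}; column 1 has {red,blue,green,black,white}; that leaves yellow.

green black red blue yellow white / yellow green white black blue red / blue yellow green white red black / black white blue red green yellow / white red yellow green black blue / red blue black yellow white green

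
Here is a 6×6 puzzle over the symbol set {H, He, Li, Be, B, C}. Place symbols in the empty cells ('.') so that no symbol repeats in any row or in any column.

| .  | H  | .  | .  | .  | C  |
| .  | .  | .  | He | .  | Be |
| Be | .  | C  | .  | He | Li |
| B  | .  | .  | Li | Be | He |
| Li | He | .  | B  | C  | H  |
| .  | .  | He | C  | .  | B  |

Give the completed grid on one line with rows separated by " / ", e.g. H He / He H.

(r1,c1): row 1 has {H,C}; column 1 has {Li,Be,B}, so it must be He.
(r1,c4): row 1 has {H,He,C}; column 4 has {He,Li,B,C}, so it must be Be.
(r3,c2): row 3 has {He,Li,Be,C}; column 2 has {H,He}, so it must be B.
(r3,c4): row 3 has {He,Li,Be,B,C}; column 4 has {He,Li,Be,B,C}, so it must be H.
(r4,c2): row 4 has {He,Li,Be,B}; column 2 has {H,He,B}, so it must be C.
(r4,c3): row 4 has {He,Li,Be,B,C}; column 3 has {He,C}, so it must be H.
(r5,c3): row 5 has {H,He,Li,B,C}; column 3 has {H,He,C}, so it must be Be.
(r6,c1): row 6 has {He,B,C}; column 1 has {He,Li,Be,B}, so it must be H.
(r6,c5): row 6 has {H,He,B,C}; column 5 has {He,Be,C}, so it must be Li.
(r1,c5): row 1 has {H,He,Be,C}; column 5 has {He,Li,Be,C}, so it must be B.
(r2,c1): row 2 has {He,Be}; column 1 has {H,He,Li,Be,B}, so it must be C.
(r2,c2): row 2 has {He,Be,C}; column 2 has {H,He,B,C}, so it must be Li.
(r2,c3): row 2 has {He,Li,Be,C}; column 3 has {H,He,Be,C}, so it must be B.
(r2,c5): row 2 has {He,Li,Be,B,C}; column 5 has {He,Li,Be,B,C}, so it must be H.
(r6,c2): row 6 has {H,He,Li,B,C}; column 2 has {H,He,Li,B,C}, so it must be Be.
(r1,c3): row 1 has {H,He,Be,B,C}; column 3 has {H,He,Be,B,C}, so it must be Li.

He H Li Be B C / C Li B He H Be / Be B C H He Li / B C H Li Be He / Li He Be B C H / H Be He C Li B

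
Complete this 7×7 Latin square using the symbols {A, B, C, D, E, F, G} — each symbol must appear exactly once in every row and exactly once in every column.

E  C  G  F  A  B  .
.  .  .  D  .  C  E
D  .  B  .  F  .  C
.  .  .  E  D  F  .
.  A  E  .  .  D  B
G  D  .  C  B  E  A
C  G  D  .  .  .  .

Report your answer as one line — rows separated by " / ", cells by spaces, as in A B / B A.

row 1 has {A,B,C,E,F,G}; column 7 has {A,B,C,E} — only D is left for (r1,c7).
row 2 has {C,D,E}; column 5 has {A,B,D,F} — only G is left for (r2,c5).
row 3 has {B,C,D,F}; column 2 has {A,C,D,G} — only E is left for (r3,c2).
row 4 has {D,E,F}; column 2 has {A,C,D,E,G} — only B is left for (r4,c2).
row 4 has {B,D,E,F}; column 7 has {A,B,C,D,E} — only G is left for (r4,c7).
row 5 has {A,B,D,E}; column 1 has {C,D,E,G} — only F is left for (r5,c1).
row 5 has {A,B,D,E,F}; column 4 has {C,D,E,F} — only G is left for (r5,c4).
row 5 has {A,B,D,E,F,G}; column 5 has {A,B,D,F,G} — only C is left for (r5,c5).
row 6 has {A,B,C,D,E,G}; column 3 has {B,D,E,G} — only F is left for (r6,c3).
row 7 has {C,D,G}; column 5 has {A,B,C,D,F,G} — only E is left for (r7,c5).
row 7 has {C,D,E,G}; column 6 has {B,C,D,E,F} — only A is left for (r7,c6).
row 7 has {A,C,D,E,G}; column 7 has {A,B,C,D,E,G} — only F is left for (r7,c7).
row 2 has {C,D,E,G}; column 2 has {A,B,C,D,E,G} — only F is left for (r2,c2).
row 2 has {C,D,E,F,G}; column 3 has {B,D,E,F,G} — only A is left for (r2,c3).
row 3 has {B,C,D,E,F}; column 4 has {C,D,E,F,G} — only A is left for (r3,c4).
row 3 has {A,B,C,D,E,F}; column 6 has {A,B,C,D,E,F} — only G is left for (r3,c6).
row 4 has {B,D,E,F,G}; column 1 has {C,D,E,F,G} — only A is left for (r4,c1).
row 4 has {A,B,D,E,F,G}; column 3 has {A,B,D,E,F,G} — only C is left for (r4,c3).
row 7 has {A,C,D,E,F,G}; column 4 has {A,C,D,E,F,G} — only B is left for (r7,c4).
row 2 has {A,C,D,E,F,G}; column 1 has {A,C,D,E,F,G} — only B is left for (r2,c1).

E C G F A B D / B F A D G C E / D E B A F G C / A B C E D F G / F A E G C D B / G D F C B E A / C G D B E A F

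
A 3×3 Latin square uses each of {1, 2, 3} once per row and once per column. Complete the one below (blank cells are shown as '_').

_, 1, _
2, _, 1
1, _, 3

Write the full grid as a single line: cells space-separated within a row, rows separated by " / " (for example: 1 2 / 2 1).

3 1 2 / 2 3 1 / 1 2 3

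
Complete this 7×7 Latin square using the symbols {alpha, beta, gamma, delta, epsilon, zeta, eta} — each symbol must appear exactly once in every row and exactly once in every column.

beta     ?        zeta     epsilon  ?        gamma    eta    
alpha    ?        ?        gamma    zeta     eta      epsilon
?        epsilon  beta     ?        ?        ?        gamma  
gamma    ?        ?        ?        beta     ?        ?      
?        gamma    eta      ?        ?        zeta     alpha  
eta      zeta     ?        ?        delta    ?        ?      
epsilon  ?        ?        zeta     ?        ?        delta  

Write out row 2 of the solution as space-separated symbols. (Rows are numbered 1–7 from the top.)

alpha beta delta gamma zeta eta epsilon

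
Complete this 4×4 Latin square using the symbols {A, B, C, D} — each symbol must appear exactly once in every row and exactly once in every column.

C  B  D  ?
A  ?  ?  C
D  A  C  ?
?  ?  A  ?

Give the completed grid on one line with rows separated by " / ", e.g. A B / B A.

At row 1, column 4: row 1 has {B,C,D}; column 4 has {C}; that leaves A.
At row 2, column 2: row 2 has {A,C}; column 2 has {A,B}; that leaves D.
At row 2, column 3: row 2 has {A,C,D}; column 3 has {A,C,D}; that leaves B.
At row 3, column 4: row 3 has {A,C,D}; column 4 has {A,C}; that leaves B.
At row 4, column 1: row 4 has {A}; column 1 has {A,C,D}; that leaves B.
At row 4, column 2: row 4 has {A,B}; column 2 has {A,B,D}; that leaves C.
At row 4, column 4: row 4 has {A,B,C}; column 4 has {A,B,C}; that leaves D.

C B D A / A D B C / D A C B / B C A D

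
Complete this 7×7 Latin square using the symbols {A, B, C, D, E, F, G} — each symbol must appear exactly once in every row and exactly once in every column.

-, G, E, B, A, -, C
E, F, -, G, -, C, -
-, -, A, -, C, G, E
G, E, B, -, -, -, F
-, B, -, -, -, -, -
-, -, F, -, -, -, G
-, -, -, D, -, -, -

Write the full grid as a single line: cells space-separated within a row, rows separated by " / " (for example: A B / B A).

Cell (r2,c3): row 2 has {C,E,F,G}; column 3 has {A,B,E,F} → D.
Cell (r2,c5): row 2 has {C,D,E,F,G}; column 5 has {A,C} → B.
Cell (r2,c7): row 2 has {B,C,D,E,F,G}; column 7 has {C,E,F,G} → A.
Cell (r3,c2): row 3 has {A,C,E,G}; column 2 has {B,E,F,G} → D.
Cell (r3,c4): row 3 has {A,C,D,E,G}; column 4 has {B,D,G} → F.
Cell (r4,c5): row 4 has {B,E,F,G}; column 5 has {A,B,C} → D.
Cell (r4,c6): row 4 has {B,D,E,F,G}; column 6 has {C,G} → A.
Cell (r5,c7): row 5 has {B}; column 7 has {A,C,E,F,G} → D.
Cell (r6,c5): row 6 has {F,G}; column 5 has {A,B,C,D} → E.
Cell (r7,c7): row 7 has {D}; column 7 has {A,C,D,E,F,G} → B.
Cell (r3,c1): row 3 has {A,C,D,E,F,G}; column 1 has {E,G} → B.
Cell (r4,c4): row 4 has {A,B,D,E,F,G}; column 4 has {B,D,F,G} → C.
Cell (r6,c4): row 6 has {E,F,G}; column 4 has {B,C,D,F,G} → A.
Cell (r5,c4): row 5 has {B,D}; column 4 has {A,B,C,D,F,G} → E.
Cell (r5,c6): row 5 has {B,D,E}; column 6 has {A,C,G} → F.
Cell (r6,c2): row 6 has {A,E,F,G}; column 2 has {B,D,E,F,G} → C.
Cell (r7,c2): row 7 has {B,D}; column 2 has {B,C,D,E,F,G} → A.
Cell (r7,c6): row 7 has {A,B,D}; column 6 has {A,C,F,G} → E.
Cell (r1,c6): row 1 has {A,B,C,E,G}; column 6 has {A,C,E,F,G} → D.
Cell (r5,c5): row 5 has {B,D,E,F}; column 5 has {A,B,C,D,E} → G.
Cell (r6,c1): row 6 has {A,C,E,F,G}; column 1 has {B,E,G} → D.
Cell (r6,c6): row 6 has {A,C,D,E,F,G}; column 6 has {A,C,D,E,F,G} → B.
Cell (r7,c5): row 7 has {A,B,D,E}; column 5 has {A,B,C,D,E,G} → F.
Cell (r1,c1): row 1 has {A,B,C,D,E,G}; column 1 has {B,D,E,G} → F.
Cell (r5,c3): row 5 has {B,D,E,F,G}; column 3 has {A,B,D,E,F} → C.
Cell (r7,c1): row 7 has {A,B,D,E,F}; column 1 has {B,D,E,F,G} → C.
Cell (r7,c3): row 7 has {A,B,C,D,E,F}; column 3 has {A,B,C,D,E,F} → G.
Cell (r5,c1): row 5 has {B,C,D,E,F,G}; column 1 has {B,C,D,E,F,G} → A.

F G E B A D C / E F D G B C A / B D A F C G E / G E B C D A F / A B C E G F D / D C F A E B G / C A G D F E B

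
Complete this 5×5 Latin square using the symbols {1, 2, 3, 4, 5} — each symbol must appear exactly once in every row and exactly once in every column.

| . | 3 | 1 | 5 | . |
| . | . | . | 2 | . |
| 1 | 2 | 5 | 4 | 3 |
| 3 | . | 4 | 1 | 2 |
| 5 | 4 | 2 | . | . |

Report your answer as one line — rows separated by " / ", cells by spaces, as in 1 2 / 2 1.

At row 1, column 5: row 1 has {1,3,5}; column 5 has {2,3}; that leaves 4.
At row 2, column 1: row 2 has {2}; column 1 has {1,3,5}; that leaves 4.
At row 2, column 3: row 2 has {2,4}; column 3 has {1,2,4,5}; that leaves 3.
At row 4, column 2: row 4 has {1,2,3,4}; column 2 has {2,3,4}; that leaves 5.
At row 5, column 4: row 5 has {2,4,5}; column 4 has {1,2,4,5}; that leaves 3.
At row 5, column 5: row 5 has {2,3,4,5}; column 5 has {2,3,4}; that leaves 1.
At row 1, column 1: row 1 has {1,3,4,5}; column 1 has {1,3,4,5}; that leaves 2.
At row 2, column 2: row 2 has {2,3,4}; column 2 has {2,3,4,5}; that leaves 1.
At row 2, column 5: row 2 has {1,2,3,4}; column 5 has {1,2,3,4}; that leaves 5.

2 3 1 5 4 / 4 1 3 2 5 / 1 2 5 4 3 / 3 5 4 1 2 / 5 4 2 3 1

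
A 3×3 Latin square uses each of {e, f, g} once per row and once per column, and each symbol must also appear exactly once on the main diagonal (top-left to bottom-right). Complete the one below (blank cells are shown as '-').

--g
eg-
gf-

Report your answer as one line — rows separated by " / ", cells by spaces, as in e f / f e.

f e g / e g f / g f e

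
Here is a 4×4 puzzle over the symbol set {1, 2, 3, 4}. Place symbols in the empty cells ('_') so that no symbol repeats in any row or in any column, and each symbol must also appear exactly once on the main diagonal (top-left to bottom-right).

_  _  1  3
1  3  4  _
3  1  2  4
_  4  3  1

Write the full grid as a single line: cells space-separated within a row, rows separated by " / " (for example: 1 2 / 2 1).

At row 1, column 1: row 1 has {1,3}; column 1 has {1,3}; the diagonal has {1,2,3}; that leaves 4.
At row 1, column 2: row 1 has {1,3,4}; column 2 has {1,3,4}; that leaves 2.
At row 2, column 4: row 2 has {1,3,4}; column 4 has {1,3,4}; that leaves 2.
At row 4, column 1: row 4 has {1,3,4}; column 1 has {1,3,4}; that leaves 2.

4 2 1 3 / 1 3 4 2 / 3 1 2 4 / 2 4 3 1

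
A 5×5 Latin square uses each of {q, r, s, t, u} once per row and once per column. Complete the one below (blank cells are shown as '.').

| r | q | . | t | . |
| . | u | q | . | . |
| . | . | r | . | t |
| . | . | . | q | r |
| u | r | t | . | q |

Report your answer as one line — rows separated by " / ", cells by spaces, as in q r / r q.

r q s t u / t u q r s / q s r u t / s t u q r / u r t s q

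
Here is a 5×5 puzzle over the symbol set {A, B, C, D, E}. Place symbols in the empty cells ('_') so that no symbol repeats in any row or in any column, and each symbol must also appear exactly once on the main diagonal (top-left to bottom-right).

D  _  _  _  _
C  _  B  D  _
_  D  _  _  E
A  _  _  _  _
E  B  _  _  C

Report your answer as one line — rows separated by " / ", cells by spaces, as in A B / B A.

D A C E B / C E B D A / B D A C E / A C E B D / E B D A C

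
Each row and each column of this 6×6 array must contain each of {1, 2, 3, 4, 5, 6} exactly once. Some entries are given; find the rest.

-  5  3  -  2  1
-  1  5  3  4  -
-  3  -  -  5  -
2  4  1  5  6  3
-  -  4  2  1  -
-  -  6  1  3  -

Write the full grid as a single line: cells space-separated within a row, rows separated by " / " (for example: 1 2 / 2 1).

4 5 3 6 2 1 / 6 1 5 3 4 2 / 1 3 2 4 5 6 / 2 4 1 5 6 3 / 3 6 4 2 1 5 / 5 2 6 1 3 4

row 2 has {1,3,4,5}; column 1 has {2} — only 6 is left for (r2,c1).
row 2 has {1,3,4,5,6}; column 6 has {1,3} — only 2 is left for (r2,c6).
row 3 has {3,5}; column 3 has {1,3,4,5,6} — only 2 is left for (r3,c3).
row 5 has {1,2,4}; column 2 has {1,3,4,5} — only 6 is left for (r5,c2).
row 5 has {1,2,4,6}; column 6 has {1,2,3} — only 5 is left for (r5,c6).
row 6 has {1,3,6}; column 2 has {1,3,4,5,6} — only 2 is left for (r6,c2).
row 6 has {1,2,3,6}; column 6 has {1,2,3,5} — only 4 is left for (r6,c6).
row 1 has {1,2,3,5}; column 1 has {2,6} — only 4 is left for (r1,c1).
row 1 has {1,2,3,4,5}; column 4 has {1,2,3,5} — only 6 is left for (r1,c4).
row 3 has {2,3,5}; column 1 has {2,4,6} — only 1 is left for (r3,c1).
row 3 has {1,2,3,5}; column 4 has {1,2,3,5,6} — only 4 is left for (r3,c4).
row 3 has {1,2,3,4,5}; column 6 has {1,2,3,4,5} — only 6 is left for (r3,c6).
row 5 has {1,2,4,5,6}; column 1 has {1,2,4,6} — only 3 is left for (r5,c1).
row 6 has {1,2,3,4,6}; column 1 has {1,2,3,4,6} — only 5 is left for (r6,c1).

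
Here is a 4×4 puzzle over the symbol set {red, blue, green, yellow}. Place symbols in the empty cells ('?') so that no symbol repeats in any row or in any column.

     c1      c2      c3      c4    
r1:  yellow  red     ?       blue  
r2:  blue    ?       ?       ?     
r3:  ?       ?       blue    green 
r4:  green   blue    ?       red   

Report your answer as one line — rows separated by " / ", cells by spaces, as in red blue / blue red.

yellow red green blue / blue green red yellow / red yellow blue green / green blue yellow red

At row 1, column 3: row 1 has {red,blue,yellow}; column 3 has {blue}; that leaves green.
At row 2, column 4: row 2 has {blue}; column 4 has {red,blue,green}; that leaves yellow.
At row 3, column 1: row 3 has {blue,green}; column 1 has {blue,green,yellow}; that leaves red.
At row 3, column 2: row 3 has {red,blue,green}; column 2 has {red,blue}; that leaves yellow.
At row 4, column 3: row 4 has {red,blue,green}; column 3 has {blue,green}; that leaves yellow.
At row 2, column 2: row 2 has {blue,yellow}; column 2 has {red,blue,yellow}; that leaves green.
At row 2, column 3: row 2 has {blue,green,yellow}; column 3 has {blue,green,yellow}; that leaves red.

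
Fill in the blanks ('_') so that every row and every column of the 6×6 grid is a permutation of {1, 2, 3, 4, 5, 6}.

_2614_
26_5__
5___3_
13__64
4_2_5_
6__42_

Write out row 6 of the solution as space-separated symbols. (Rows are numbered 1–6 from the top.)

6 5 3 4 2 1

(r1,c1) = 3
(r1,c6) = 5
(r2,c5) = 1
(r2,c6) = 3
(r4,c3) = 5
(r4,c4) = 2
(r5,c2) = 1
(r5,c6) = 6
(r6,c2) = 5
(r6,c6) = 1
(r2,c3) = 4
(r3,c2) = 4
(r3,c3) = 1
(r3,c4) = 6
(r3,c6) = 2
(r5,c4) = 3
(r6,c3) = 3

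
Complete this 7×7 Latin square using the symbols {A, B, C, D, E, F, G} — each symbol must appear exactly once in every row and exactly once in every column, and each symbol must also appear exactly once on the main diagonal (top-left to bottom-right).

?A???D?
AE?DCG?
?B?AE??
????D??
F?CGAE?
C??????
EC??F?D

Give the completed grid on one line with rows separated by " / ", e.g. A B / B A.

G A E F B D C / A E B D C G F / D B F A E C G / B G A C D F E / F D C G A E B / C F D E G B A / E C G B F A D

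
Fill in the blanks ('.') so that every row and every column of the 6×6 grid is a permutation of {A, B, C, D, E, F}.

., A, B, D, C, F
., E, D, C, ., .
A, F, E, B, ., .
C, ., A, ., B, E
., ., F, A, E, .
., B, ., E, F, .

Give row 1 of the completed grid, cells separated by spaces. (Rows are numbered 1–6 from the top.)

(r1,c1) = E

E A B D C F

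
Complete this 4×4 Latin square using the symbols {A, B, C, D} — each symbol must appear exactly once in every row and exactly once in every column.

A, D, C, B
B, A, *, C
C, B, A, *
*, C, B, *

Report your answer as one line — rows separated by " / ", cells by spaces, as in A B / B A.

(r2,c3) = D
(r3,c4) = D
(r4,c1) = D
(r4,c4) = A

A D C B / B A D C / C B A D / D C B A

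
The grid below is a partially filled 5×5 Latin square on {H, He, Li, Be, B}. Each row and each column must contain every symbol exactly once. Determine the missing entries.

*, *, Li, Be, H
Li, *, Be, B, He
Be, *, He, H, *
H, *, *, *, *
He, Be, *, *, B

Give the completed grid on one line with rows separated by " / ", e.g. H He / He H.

B He Li Be H / Li H Be B He / Be B He H Li / H Li B He Be / He Be H Li B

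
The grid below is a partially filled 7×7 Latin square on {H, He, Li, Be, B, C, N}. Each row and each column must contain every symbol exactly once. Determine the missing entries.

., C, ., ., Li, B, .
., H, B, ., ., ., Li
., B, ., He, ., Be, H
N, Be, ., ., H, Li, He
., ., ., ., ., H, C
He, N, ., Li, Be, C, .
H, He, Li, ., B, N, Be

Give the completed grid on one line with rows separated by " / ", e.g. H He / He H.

At row 1, column 1: row 1 has {Li,B,C}; column 1 has {H,He,N}; that leaves Be.
At row 1, column 7: row 1 has {Li,Be,B,C}; column 7 has {H,He,Li,Be,C}; that leaves N.
At row 2, column 1: row 2 has {H,Li,B}; column 1 has {H,He,Be,N}; that leaves C.
At row 2, column 6: row 2 has {H,Li,B,C}; column 6 has {H,Li,Be,B,C,N}; that leaves He.
At row 3, column 1: row 3 has {H,He,Be,B}; column 1 has {H,He,Be,C,N}; that leaves Li.
At row 4, column 3: row 4 has {H,He,Li,Be,N}; column 3 has {Li,B}; that leaves C.
At row 4, column 4: row 4 has {H,He,Li,Be,C,N}; column 4 has {He,Li}; that leaves B.
At row 5, column 1: row 5 has {H,C}; column 1 has {H,He,Li,Be,C,N}; that leaves B.
At row 5, column 2: row 5 has {H,B,C}; column 2 has {H,He,Be,B,C,N}; that leaves Li.
At row 6, column 3: row 6 has {He,Li,Be,C,N}; column 3 has {Li,B,C}; that leaves H.
At row 6, column 7: row 6 has {H,He,Li,Be,C,N}; column 7 has {H,He,Li,Be,C,N}; that leaves B.
At row 7, column 4: row 7 has {H,He,Li,Be,B,N}; column 4 has {He,Li,B}; that leaves C.
At row 1, column 3: row 1 has {Li,Be,B,C,N}; column 3 has {H,Li,B,C}; that leaves He.
At row 1, column 4: row 1 has {He,Li,Be,B,C,N}; column 4 has {He,Li,B,C}; that leaves H.
At row 2, column 5: row 2 has {H,He,Li,B,C}; column 5 has {H,Li,Be,B}; that leaves N.
At row 3, column 3: row 3 has {H,He,Li,Be,B}; column 3 has {H,He,Li,B,C}; that leaves N.
At row 3, column 5: row 3 has {H,He,Li,Be,B,N}; column 5 has {H,Li,Be,B,N}; that leaves C.
At row 5, column 3: row 5 has {H,Li,B,C}; column 3 has {H,He,Li,B,C,N}; that leaves Be.
At row 5, column 4: row 5 has {H,Li,Be,B,C}; column 4 has {H,He,Li,B,C}; that leaves N.
At row 5, column 5: row 5 has {H,Li,Be,B,C,N}; column 5 has {H,Li,Be,B,C,N}; that leaves He.
At row 2, column 4: row 2 has {H,He,Li,B,C,N}; column 4 has {H,He,Li,B,C,N}; that leaves Be.

Be C He H Li B N / C H B Be N He Li / Li B N He C Be H / N Be C B H Li He / B Li Be N He H C / He N H Li Be C B / H He Li C B N Be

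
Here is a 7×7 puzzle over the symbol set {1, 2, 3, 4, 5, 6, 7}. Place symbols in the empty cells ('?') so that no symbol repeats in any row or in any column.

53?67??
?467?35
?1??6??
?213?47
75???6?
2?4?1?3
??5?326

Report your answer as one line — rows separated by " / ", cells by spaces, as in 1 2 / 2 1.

Cell (r1,c3): row 1 has {3,5,6,7}; column 3 has {1,4,5,6} → 2.
Cell (r1,c6): row 1 has {2,3,5,6,7}; column 6 has {2,3,4,6} → 1.
Cell (r1,c7): row 1 has {1,2,3,5,6,7}; column 7 has {3,5,6,7} → 4.
Cell (r2,c1): row 2 has {3,4,5,6,7}; column 1 has {2,5,7} → 1.
Cell (r2,c5): row 2 has {1,3,4,5,6,7}; column 5 has {1,3,6,7} → 2.
Cell (r3,c7): row 3 has {1,6}; column 7 has {3,4,5,6,7} → 2.
Cell (r4,c1): row 4 has {1,2,3,4,7}; column 1 has {1,2,5,7} → 6.
Cell (r4,c5): row 4 has {1,2,3,4,6,7}; column 5 has {1,2,3,6,7} → 5.
Cell (r5,c3): row 5 has {5,6,7}; column 3 has {1,2,4,5,6} → 3.
Cell (r5,c5): row 5 has {3,5,6,7}; column 5 has {1,2,3,5,6,7} → 4.
Cell (r5,c7): row 5 has {3,4,5,6,7}; column 7 has {2,3,4,5,6,7} → 1.
Cell (r6,c4): row 6 has {1,2,3,4}; column 4 has {3,6,7} → 5.
Cell (r6,c6): row 6 has {1,2,3,4,5}; column 6 has {1,2,3,4,6} → 7.
Cell (r7,c1): row 7 has {2,3,5,6}; column 1 has {1,2,5,6,7} → 4.
Cell (r7,c2): row 7 has {2,3,4,5,6}; column 2 has {1,2,3,4,5} → 7.
Cell (r7,c4): row 7 has {2,3,4,5,6,7}; column 4 has {3,5,6,7} → 1.
Cell (r3,c1): row 3 has {1,2,6}; column 1 has {1,2,4,5,6,7} → 3.
Cell (r3,c3): row 3 has {1,2,3,6}; column 3 has {1,2,3,4,5,6} → 7.
Cell (r3,c4): row 3 has {1,2,3,6,7}; column 4 has {1,3,5,6,7} → 4.
Cell (r3,c6): row 3 has {1,2,3,4,6,7}; column 6 has {1,2,3,4,6,7} → 5.
Cell (r5,c4): row 5 has {1,3,4,5,6,7}; column 4 has {1,3,4,5,6,7} → 2.
Cell (r6,c2): row 6 has {1,2,3,4,5,7}; column 2 has {1,2,3,4,5,7} → 6.

5 3 2 6 7 1 4 / 1 4 6 7 2 3 5 / 3 1 7 4 6 5 2 / 6 2 1 3 5 4 7 / 7 5 3 2 4 6 1 / 2 6 4 5 1 7 3 / 4 7 5 1 3 2 6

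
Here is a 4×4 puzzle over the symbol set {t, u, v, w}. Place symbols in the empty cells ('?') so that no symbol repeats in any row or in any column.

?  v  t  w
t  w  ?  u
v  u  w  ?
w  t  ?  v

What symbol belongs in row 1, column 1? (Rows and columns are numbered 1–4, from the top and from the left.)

u

(r1,c1) = u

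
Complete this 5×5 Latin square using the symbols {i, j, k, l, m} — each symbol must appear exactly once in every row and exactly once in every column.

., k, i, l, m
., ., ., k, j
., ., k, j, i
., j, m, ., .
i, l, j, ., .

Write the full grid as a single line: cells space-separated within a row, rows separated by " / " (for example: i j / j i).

j k i l m / m i l k j / l m k j i / k j m i l / i l j m k

At row 1, column 1: row 1 has {i,k,l,m}; column 1 has {i}; that leaves j.
At row 2, column 3: row 2 has {j,k}; column 3 has {i,j,k,m}; that leaves l.
At row 3, column 2: row 3 has {i,j,k}; column 2 has {j,k,l}; that leaves m.
At row 4, column 4: row 4 has {j,m}; column 4 has {j,k,l}; that leaves i.
At row 5, column 4: row 5 has {i,j,l}; column 4 has {i,j,k,l}; that leaves m.
At row 5, column 5: row 5 has {i,j,l,m}; column 5 has {i,j,m}; that leaves k.
At row 2, column 1: row 2 has {j,k,l}; column 1 has {i,j}; that leaves m.
At row 2, column 2: row 2 has {j,k,l,m}; column 2 has {j,k,l,m}; that leaves i.
At row 3, column 1: row 3 has {i,j,k,m}; column 1 has {i,j,m}; that leaves l.
At row 4, column 1: row 4 has {i,j,m}; column 1 has {i,j,l,m}; that leaves k.
At row 4, column 5: row 4 has {i,j,k,m}; column 5 has {i,j,k,m}; that leaves l.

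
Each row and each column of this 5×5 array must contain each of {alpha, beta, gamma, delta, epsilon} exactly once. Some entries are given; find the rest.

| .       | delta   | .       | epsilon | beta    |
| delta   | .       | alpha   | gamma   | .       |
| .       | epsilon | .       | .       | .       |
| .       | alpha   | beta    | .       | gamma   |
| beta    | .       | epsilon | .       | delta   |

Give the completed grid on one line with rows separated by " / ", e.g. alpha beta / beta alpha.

(r1,c3): row 1 has {beta,delta,epsilon}; column 3 has {alpha,beta,epsilon}, so it must be gamma.
(r2,c2): row 2 has {alpha,gamma,delta}; column 2 has {alpha,delta,epsilon}, so it must be beta.
(r2,c5): row 2 has {alpha,beta,gamma,delta}; column 5 has {beta,gamma,delta}, so it must be epsilon.
(r3,c3): row 3 has {epsilon}; column 3 has {alpha,beta,gamma,epsilon}, so it must be delta.
(r3,c5): row 3 has {delta,epsilon}; column 5 has {beta,gamma,delta,epsilon}, so it must be alpha.
(r4,c1): row 4 has {alpha,beta,gamma}; column 1 has {beta,delta}, so it must be epsilon.
(r4,c4): row 4 has {alpha,beta,gamma,epsilon}; column 4 has {gamma,epsilon}, so it must be delta.
(r5,c2): row 5 has {beta,delta,epsilon}; column 2 has {alpha,beta,delta,epsilon}, so it must be gamma.
(r5,c4): row 5 has {beta,gamma,delta,epsilon}; column 4 has {gamma,delta,epsilon}, so it must be alpha.
(r1,c1): row 1 has {beta,gamma,delta,epsilon}; column 1 has {beta,delta,epsilon}, so it must be alpha.
(r3,c1): row 3 has {alpha,delta,epsilon}; column 1 has {alpha,beta,delta,epsilon}, so it must be gamma.
(r3,c4): row 3 has {alpha,gamma,delta,epsilon}; column 4 has {alpha,gamma,delta,epsilon}, so it must be beta.

alpha delta gamma epsilon beta / delta beta alpha gamma epsilon / gamma epsilon delta beta alpha / epsilon alpha beta delta gamma / beta gamma epsilon alpha delta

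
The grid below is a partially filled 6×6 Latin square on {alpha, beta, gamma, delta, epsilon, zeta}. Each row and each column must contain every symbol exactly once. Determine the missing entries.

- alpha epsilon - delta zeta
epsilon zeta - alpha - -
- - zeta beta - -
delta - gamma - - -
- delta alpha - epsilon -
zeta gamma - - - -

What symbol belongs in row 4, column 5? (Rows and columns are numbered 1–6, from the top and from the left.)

zeta

row 1 has {alpha,delta,epsilon,zeta}; column 4 has {alpha,beta} — only gamma is left for (r1,c4).
row 3 has {beta,zeta}; column 2 has {alpha,gamma,delta,zeta} — only epsilon is left for (r3,c2).
row 4 has {gamma,delta}; column 2 has {alpha,gamma,delta,epsilon,zeta} — only beta is left for (r4,c2).
row 5 has {alpha,delta,epsilon}; column 4 has {alpha,beta,gamma} — only zeta is left for (r5,c4).
row 1 has {alpha,gamma,delta,epsilon,zeta}; column 1 has {delta,epsilon,zeta} — only beta is left for (r1,c1).
row 4 has {beta,gamma,delta}; column 4 has {alpha,beta,gamma,zeta} — only epsilon is left for (r4,c4).
row 4 has {beta,gamma,delta,epsilon}; column 6 has {zeta} — only alpha is left for (r4,c6).
row 5 has {alpha,delta,epsilon,zeta}; column 1 has {beta,delta,epsilon,zeta} — only gamma is left for (r5,c1).
row 5 has {alpha,gamma,delta,epsilon,zeta}; column 6 has {alpha,zeta} — only beta is left for (r5,c6).
row 6 has {gamma,zeta}; column 4 has {alpha,beta,gamma,epsilon,zeta} — only delta is left for (r6,c4).
row 6 has {gamma,delta,zeta}; column 6 has {alpha,beta,zeta} — only epsilon is left for (r6,c6).
row 3 has {beta,epsilon,zeta}; column 1 has {beta,gamma,delta,epsilon,zeta} — only alpha is left for (r3,c1).
row 3 has {alpha,beta,epsilon,zeta}; column 5 has {delta,epsilon} — only gamma is left for (r3,c5).
row 3 has {alpha,beta,gamma,epsilon,zeta}; column 6 has {alpha,beta,epsilon,zeta} — only delta is left for (r3,c6).
row 4 has {alpha,beta,gamma,delta,epsilon}; column 5 has {gamma,delta,epsilon} — only zeta is left for (r4,c5).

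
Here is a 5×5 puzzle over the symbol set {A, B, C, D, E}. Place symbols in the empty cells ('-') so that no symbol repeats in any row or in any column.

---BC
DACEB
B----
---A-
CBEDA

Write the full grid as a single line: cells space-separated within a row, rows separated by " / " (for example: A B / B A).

row 3 has {B}; column 4 has {A,B,D,E} — only C is left for (r3,c4).
row 4 has {A}; column 1 has {B,C,D} — only E is left for (r4,c1).
row 4 has {A,E}; column 5 has {A,B,C} — only D is left for (r4,c5).
row 1 has {B,C}; column 1 has {B,C,D,E} — only A is left for (r1,c1).
row 1 has {A,B,C}; column 3 has {C,E} — only D is left for (r1,c3).
row 3 has {B,C}; column 3 has {C,D,E} — only A is left for (r3,c3).
row 3 has {A,B,C}; column 5 has {A,B,C,D} — only E is left for (r3,c5).
row 4 has {A,D,E}; column 2 has {A,B} — only C is left for (r4,c2).
row 4 has {A,C,D,E}; column 3 has {A,C,D,E} — only B is left for (r4,c3).
row 1 has {A,B,C,D}; column 2 has {A,B,C} — only E is left for (r1,c2).
row 3 has {A,B,C,E}; column 2 has {A,B,C,E} — only D is left for (r3,c2).

A E D B C / D A C E B / B D A C E / E C B A D / C B E D A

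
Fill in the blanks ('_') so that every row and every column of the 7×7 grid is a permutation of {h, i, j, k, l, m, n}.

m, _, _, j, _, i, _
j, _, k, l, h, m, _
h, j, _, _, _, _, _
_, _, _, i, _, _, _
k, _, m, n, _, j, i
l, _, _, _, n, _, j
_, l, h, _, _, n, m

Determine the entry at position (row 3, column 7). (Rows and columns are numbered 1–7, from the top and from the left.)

(r2,c7): row 2 has {h,j,k,l,m}; column 7 has {i,j,m}, so it must be n.
(r4,c1): row 4 has {i}; column 1 has {h,j,k,l,m}, so it must be n.
(r5,c2): row 5 has {i,j,k,m,n}; column 2 has {j,l}, so it must be h.
(r5,c5): row 5 has {h,i,j,k,m,n}; column 5 has {h,n}, so it must be l.
(r6,c3): row 6 has {j,l,n}; column 3 has {h,k,m}, so it must be i.
(r7,c1): row 7 has {h,l,m,n}; column 1 has {h,j,k,l,m,n}, so it must be i.
(r7,c4): row 7 has {h,i,l,m,n}; column 4 has {i,j,l,n}, so it must be k.
(r7,c5): row 7 has {h,i,k,l,m,n}; column 5 has {h,l,n}, so it must be j.
(r1,c5): row 1 has {i,j,m}; column 5 has {h,j,l,n}, so it must be k.
(r2,c2): row 2 has {h,j,k,l,m,n}; column 2 has {h,j,l}, so it must be i.
(r3,c4): row 3 has {h,j}; column 4 has {i,j,k,l,n}, so it must be m.
(r3,c5): row 3 has {h,j,m}; column 5 has {h,j,k,l,n}, so it must be i.
(r4,c5): row 4 has {i,n}; column 5 has {h,i,j,k,l,n}, so it must be m.
(r6,c4): row 6 has {i,j,l,n}; column 4 has {i,j,k,l,m,n}, so it must be h.
(r6,c6): row 6 has {h,i,j,l,n}; column 6 has {i,j,m,n}, so it must be k.
(r1,c2): row 1 has {i,j,k,m}; column 2 has {h,i,j,l}, so it must be n.
(r1,c3): row 1 has {i,j,k,m,n}; column 3 has {h,i,k,m}, so it must be l.
(r1,c7): row 1 has {i,j,k,l,m,n}; column 7 has {i,j,m,n}, so it must be h.
(r3,c3): row 3 has {h,i,j,m}; column 3 has {h,i,k,l,m}, so it must be n.
(r3,c6): row 3 has {h,i,j,m,n}; column 6 has {i,j,k,m,n}, so it must be l.
(r3,c7): row 3 has {h,i,j,l,m,n}; column 7 has {h,i,j,m,n}, so it must be k.

k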